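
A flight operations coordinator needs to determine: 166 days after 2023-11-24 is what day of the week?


Start: 2023-11-24 (Friday)
Step 1 - find target date: add 166 days
  2023-11-24 + 166 days = 2024-05-08
Step 2 - day of week:
  166 mod 7 = 5
  Friday + 5 days -> Wednesday
Result: Wednesday (2024-05-08)

Wednesday


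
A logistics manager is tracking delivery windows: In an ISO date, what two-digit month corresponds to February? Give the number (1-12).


Calendar month order:
1. January
2. February <--
3. March
February is month number 2

2


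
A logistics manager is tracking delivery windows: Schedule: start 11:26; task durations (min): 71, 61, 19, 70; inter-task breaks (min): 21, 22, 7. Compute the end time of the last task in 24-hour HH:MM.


Start: 11:26 = 686 min from midnight
  after task 1 (71 min): 12:37
  after break (21 min): 12:58
  after task 2 (61 min): 13:59
  after break (22 min): 14:21
  after task 3 (19 min): 14:40
  after break (7 min): 14:47
  after task 4 (70 min): 15:57
Total elapsed: 271 minutes
End time: 15:57

15:57


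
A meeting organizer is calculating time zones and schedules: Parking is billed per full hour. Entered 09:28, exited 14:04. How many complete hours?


Start: 09:28
End: 14:04
Hour difference: 14 - 9 = 5 hours
Minute difference: 4 - 28 = -24 minutes
Total minutes: 276
Complete hours: 276 / 60 = 4 (remainder 36)

4


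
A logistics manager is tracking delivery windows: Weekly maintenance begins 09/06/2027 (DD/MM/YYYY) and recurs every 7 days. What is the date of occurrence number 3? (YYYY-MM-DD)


First occurrence: 2027-06-09 (occurrence 1)
Each occurrence is 7 days after the previous.
Occurrence 3 is 2 weeks after the first.
2 weeks = 14 days
2027-06-09 + 14 days = 2027-06-23

2027-06-23


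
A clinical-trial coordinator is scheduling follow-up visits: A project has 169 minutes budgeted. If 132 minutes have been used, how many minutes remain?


Total budget: 169 minutes
Time used: 132 minutes
Remaining: 169 - 132 = 37 minutes
Percent used: 78.1%
Percent remaining: 21.9%

37


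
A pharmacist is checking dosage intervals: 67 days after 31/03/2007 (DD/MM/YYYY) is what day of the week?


Start: 2007-03-31 (Saturday)
Step 1 - find target date: add 67 days
  2007-03-31 + 67 days = 2007-06-06
Step 2 - day of week:
  67 mod 7 = 4
  Saturday + 4 days -> Wednesday
Result: Wednesday (2007-06-06)

Wednesday


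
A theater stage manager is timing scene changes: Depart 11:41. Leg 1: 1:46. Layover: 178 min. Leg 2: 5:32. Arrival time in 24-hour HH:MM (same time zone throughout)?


Depart: 11:41
Leg 1: +106 min -> 13:27
Layover: +178 min -> 16:25
Leg 2: +332 min -> 21:57
Total travel: 616 minutes = 10h 16m
Arrival: 21:57

21:57


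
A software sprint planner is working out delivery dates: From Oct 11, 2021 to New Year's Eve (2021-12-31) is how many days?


Start: October 11, 2021
End: December 31, 2021
Days left in October: 20
November: 30
December: 31
Sum of remaining months: 61
Total: 20 + 61 = 81

81


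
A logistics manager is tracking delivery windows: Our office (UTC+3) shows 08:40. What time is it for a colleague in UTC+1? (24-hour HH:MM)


Local time: 08:40 at UTC+3 (offset 3h)
Target zone: UTC+1 (offset 1h)
Difference: 1 - (3) = -2 hours
Calculation: 8 + (-2) = 6
Result: 06:40

06:40


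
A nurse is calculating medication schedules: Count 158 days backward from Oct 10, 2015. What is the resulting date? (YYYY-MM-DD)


Start: 2015-10-10
Subtracting 158 days
Days already passed in October: 10
After going back through October: 148 more days to subtract
September 2015: 30 days, 118 remaining
August 2015: 31 days, 87 remaining
July 2015: 31 days, 56 remaining
June 2015: 30 days, 26 remaining
Result: 2015-05-05

2015-05-05


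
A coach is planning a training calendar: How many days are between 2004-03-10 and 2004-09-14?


Start date: 2004-03-10
End date: 2004-09-14
Mar 2004: +22 days
Apr 2004: +30 days
May 2004: +31 days
... (4 more months)
Total: 188 days

188


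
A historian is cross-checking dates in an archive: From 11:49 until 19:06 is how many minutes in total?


Start time: 11:49 = 709 minutes from midnight
End time: 19:06 = 1146 minutes from midnight
Difference: 1146 - 709 = 437 minutes
That is 7 hours and 17 minutes

437


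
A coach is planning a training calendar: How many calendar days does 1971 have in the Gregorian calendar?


Year: 1971
Check leap year rules:
Divisible by 4? No
1971 is not a leap year
Days: 365

365


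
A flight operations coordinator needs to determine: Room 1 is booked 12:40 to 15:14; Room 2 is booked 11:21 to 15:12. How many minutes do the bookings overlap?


Interval A: [760, 914] minutes from midnight
Interval B: [681, 912] minutes from midnight
Overlap start = max(760, 681) = 760
Overlap end = min(914, 912) = 912
Overlap = 912 - 760 = 152 minutes

152


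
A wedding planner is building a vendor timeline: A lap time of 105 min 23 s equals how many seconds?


Minutes: 105
Seconds: 23
Convert minutes to seconds: 105 x 60 = 6300
Add remaining seconds: 6300 + 23 = 6323

6323


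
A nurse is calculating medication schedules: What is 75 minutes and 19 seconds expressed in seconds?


Minutes: 75
Extra seconds: 19
Seconds per minute: 60
Minutes to seconds: 75 x 60 = 4500
Total: 4500 + 19 = 4519

4519


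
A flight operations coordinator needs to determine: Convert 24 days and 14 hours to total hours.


Days: 24
Extra hours: 14
Hours per day: 24
Days to hours: 24 x 24 = 576
Total: 576 + 14 = 590

590


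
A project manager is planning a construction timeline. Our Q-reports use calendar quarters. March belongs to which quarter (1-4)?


Month: March (month 3)
Q1: January-March (months 1-3)
Q2: April-June (months 4-6)
Q3: July-September (months 7-9)
Q4: October-December (months 10-12)
Month 3 falls in Q1

1


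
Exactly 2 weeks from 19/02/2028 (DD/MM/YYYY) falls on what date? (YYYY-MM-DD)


Start: 2028-02-19
Weeks to add: 2
Convert to days: 2 x 7 = 14 days
Add 14 days to 2028-02-19
Result: 2028-03-04

2028-03-04


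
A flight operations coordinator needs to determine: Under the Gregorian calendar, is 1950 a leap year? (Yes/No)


Year: 1950
Divisible by 4? 1950 / 4 = 487.5 -> No
Not divisible by 4, so NOT a leap year

No


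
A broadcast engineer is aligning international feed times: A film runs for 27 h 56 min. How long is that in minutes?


Hours: 27
Minutes: 56
Convert hours to minutes: 27 x 60 = 1620
Add remaining minutes: 1620 + 56 = 1676

1676


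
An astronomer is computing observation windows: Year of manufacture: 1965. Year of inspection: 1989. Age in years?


Birth year: 1965
Current year: 1989
Age = current year - birth year
Age = 1989 - 1965 = 24

24


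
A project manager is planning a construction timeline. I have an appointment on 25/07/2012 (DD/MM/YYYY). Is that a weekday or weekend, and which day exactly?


Date: 2012-07-25
January 1, 2012 is a Sunday
Day of year: 207
Offset from Jan 1: 206 days
206 mod 7 = 3
Result: Wednesday

Wednesday


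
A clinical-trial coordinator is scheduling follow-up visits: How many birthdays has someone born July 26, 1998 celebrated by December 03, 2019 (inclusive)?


Birth: 1998-07-26
Reference: 2019-12-03
Year difference: 2019 - 1998 = 21
Has birthday (07-26) occurred by 12-03? Yes
Age in full years: 21

21


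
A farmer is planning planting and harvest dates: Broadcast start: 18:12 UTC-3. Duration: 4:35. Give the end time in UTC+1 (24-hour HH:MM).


Start: 18:12 in UTC-3
Step 1 - add duration:
  minutes: 12 + 35 = 47
  hours: 18 + 4 + 0 = 22
  end in UTC-3: 22:47
Step 2 - convert UTC-3 -> UTC+1:
  offset difference: 1 - (-3) = 4 hours
  22 + (4) = 26 -> mod 24 = 2
Result: 02:47 in UTC+1

02:47


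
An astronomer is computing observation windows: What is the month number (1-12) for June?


Calendar month order:
5. May
6. June <--
7. July
June is month number 6

6


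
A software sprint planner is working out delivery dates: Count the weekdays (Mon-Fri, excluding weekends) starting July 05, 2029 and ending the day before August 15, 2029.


Start: 2029-07-05 (Thursday)
End (exclusive): 2029-08-15 (Wednesday)
Total calendar days: 41
Full weeks: 41 // 7 = 5 -> 25 weekdays
Remaining 6 days starting on Thursday:
  Thu(w), Fri(w), Sat(-), Sun(-), Mon(w), Tue(w) -> 4 weekdays
Total business days: 25 + 4 = 29

29


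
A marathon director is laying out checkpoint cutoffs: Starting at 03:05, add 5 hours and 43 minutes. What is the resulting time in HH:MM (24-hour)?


Start time: 03:05
Adding: 5 hours 43 minutes
Minutes: 5 + 43 = 48
Hours: 3 + 5 + 0 = 8
Result: 08:48

08:48


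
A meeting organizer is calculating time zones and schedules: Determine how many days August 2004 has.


Month: August
Year: 2004
August is a 31-day month
Total: 31 days

31


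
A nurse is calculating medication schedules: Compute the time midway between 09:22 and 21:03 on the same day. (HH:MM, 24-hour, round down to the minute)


Start time: 09:22 = 562 minutes from midnight
End time: 21:03 = 1263 minutes from midnight
Sum: 562 + 1263 = 1825
Midpoint: 1825 / 2 = 912 minutes
Convert: 912 / 60 = 15 hours, 12 minutes
Result: 15:12

15:12


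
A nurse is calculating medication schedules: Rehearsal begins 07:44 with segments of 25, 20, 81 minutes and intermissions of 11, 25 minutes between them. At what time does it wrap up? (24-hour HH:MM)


Start: 07:44 = 464 min from midnight
  after task 1 (25 min): 08:09
  after break (11 min): 08:20
  after task 2 (20 min): 08:40
  after break (25 min): 09:05
  after task 3 (81 min): 10:26
Total elapsed: 162 minutes
End time: 10:26

10:26


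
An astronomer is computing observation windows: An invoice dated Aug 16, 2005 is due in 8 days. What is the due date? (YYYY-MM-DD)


Start: 2005-08-16
Adding 8 days
Days remaining in August: 15
Result: 2005-08-24

2005-08-24


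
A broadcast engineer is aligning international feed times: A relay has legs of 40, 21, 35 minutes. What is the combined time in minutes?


Durations: 40, 21, 35
Running sum: 40
+ 21 = 61
+ 35 = 96
Total duration: 96 minutes
That is 1 hours and 36 minutes

96


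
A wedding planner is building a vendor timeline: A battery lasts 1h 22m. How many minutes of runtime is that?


Hours: 1
Extra minutes: 22
Minutes per hour: 60
Hours to minutes: 1 x 60 = 60
Total: 60 + 22 = 82

82


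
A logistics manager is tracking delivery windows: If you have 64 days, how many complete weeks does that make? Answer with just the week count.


Total days: 64
Days per week: 7
Division: 64 / 7 = 9 remainder 1
Complete weeks: 9
Remaining days: 1

9


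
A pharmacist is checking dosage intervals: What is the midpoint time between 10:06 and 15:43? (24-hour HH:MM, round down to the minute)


Start time: 10:06 = 606 minutes from midnight
End time: 15:43 = 943 minutes from midnight
Sum: 606 + 943 = 1549
Midpoint: 1549 / 2 = 774 minutes
Convert: 774 / 60 = 12 hours, 54 minutes
Result: 12:54

12:54


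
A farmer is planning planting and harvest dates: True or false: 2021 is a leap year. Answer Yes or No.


Year: 2021
Divisible by 4? 2021 / 4 = 505.25 -> No
Not divisible by 4, so NOT a leap year

No


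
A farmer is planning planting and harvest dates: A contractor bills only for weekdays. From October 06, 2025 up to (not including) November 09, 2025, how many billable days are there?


Start: 2025-10-06 (Monday)
End (exclusive): 2025-11-09 (Sunday)
Total calendar days: 34
Full weeks: 34 // 7 = 4 -> 20 weekdays
Remaining 6 days starting on Monday:
  Mon(w), Tue(w), Wed(w), Thu(w), Fri(w), Sat(-) -> 5 weekdays
Total business days: 20 + 5 = 25

25


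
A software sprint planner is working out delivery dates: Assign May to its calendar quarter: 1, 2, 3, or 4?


Month: May (month 5)
Q1: January-March (months 1-3)
Q2: April-June (months 4-6)
Q3: July-September (months 7-9)
Q4: October-December (months 10-12)
Month 5 falls in Q2

2


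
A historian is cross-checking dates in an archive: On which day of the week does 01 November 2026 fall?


Date: 2026-11-01
January 1, 2026 is a Thursday
Day of year: 305
Offset from Jan 1: 304 days
304 mod 7 = 3
Result: Sunday

Sunday


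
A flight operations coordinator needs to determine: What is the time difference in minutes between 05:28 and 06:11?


Start time: 05:28 = 328 minutes from midnight
End time: 06:11 = 371 minutes from midnight
Difference: 371 - 328 = 43 minutes
That is 0 hours and 43 minutes

43


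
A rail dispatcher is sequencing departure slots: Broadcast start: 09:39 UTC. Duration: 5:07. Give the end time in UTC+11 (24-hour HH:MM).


Start: 09:39 in UTC
Step 1 - add duration:
  minutes: 39 + 7 = 46
  hours: 9 + 5 + 0 = 14
  end in UTC: 14:46
Step 2 - convert UTC -> UTC+11:
  offset difference: 11 - (0) = 11 hours
  14 + (11) = 25 -> mod 24 = 1
Result: 01:46 in UTC+11

01:46


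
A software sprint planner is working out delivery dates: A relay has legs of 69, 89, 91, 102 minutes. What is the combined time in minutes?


Durations: 69, 89, 91, 102
Running sum: 69
+ 89 = 158
+ 91 = 249
+ 102 = 351
Total duration: 351 minutes
That is 5 hours and 51 minutes

351


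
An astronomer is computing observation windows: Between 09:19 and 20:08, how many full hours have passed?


Start: 09:19
End: 20:08
Hour difference: 20 - 9 = 11 hours
Minute difference: 8 - 19 = -11 minutes
Total minutes: 649
Complete hours: 649 / 60 = 10 (remainder 49)

10


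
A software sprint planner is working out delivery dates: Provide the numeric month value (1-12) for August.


Calendar month order:
7. July
8. August <--
9. September
August is month number 8

8


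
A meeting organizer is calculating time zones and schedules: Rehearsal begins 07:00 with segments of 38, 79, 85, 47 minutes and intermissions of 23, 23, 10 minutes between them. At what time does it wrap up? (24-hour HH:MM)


Start: 07:00 = 420 min from midnight
  after task 1 (38 min): 07:38
  after break (23 min): 08:01
  after task 2 (79 min): 09:20
  after break (23 min): 09:43
  after task 3 (85 min): 11:08
  after break (10 min): 11:18
  after task 4 (47 min): 12:05
Total elapsed: 305 minutes
End time: 12:05

12:05


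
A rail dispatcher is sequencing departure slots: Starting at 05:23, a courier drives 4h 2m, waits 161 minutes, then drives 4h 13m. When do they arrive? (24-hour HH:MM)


Depart: 05:23
Leg 1: +242 min -> 09:25
Layover: +161 min -> 12:06
Leg 2: +253 min -> 16:19
Total travel: 656 minutes = 10h 56m
Arrival: 16:19

16:19


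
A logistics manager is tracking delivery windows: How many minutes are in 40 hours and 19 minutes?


Hours: 40
Minutes: 19
Convert hours to minutes: 40 x 60 = 2400
Add remaining minutes: 2400 + 19 = 2419

2419


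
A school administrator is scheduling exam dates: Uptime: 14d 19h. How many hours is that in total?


Days: 14
Extra hours: 19
Hours per day: 24
Days to hours: 14 x 24 = 336
Total: 336 + 19 = 355

355


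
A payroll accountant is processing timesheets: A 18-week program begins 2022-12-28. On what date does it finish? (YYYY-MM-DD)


Start: 2022-12-28
Weeks to add: 18
Convert to days: 18 x 7 = 126 days
Add 126 days to 2022-12-28
Result: 2023-05-03

2023-05-03


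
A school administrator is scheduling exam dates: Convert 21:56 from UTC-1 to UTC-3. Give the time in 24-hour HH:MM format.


Local time: 21:56 at UTC-1 (offset -1h)
Target zone: UTC-3 (offset -3h)
Difference: -3 - (-1) = -2 hours
Calculation: 21 + (-2) = 19
Result: 19:56

19:56


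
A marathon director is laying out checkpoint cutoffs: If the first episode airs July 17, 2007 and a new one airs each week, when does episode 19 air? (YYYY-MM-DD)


First occurrence: 2007-07-17 (occurrence 1)
Each occurrence is 7 days after the previous.
Occurrence 19 is 18 weeks after the first.
18 weeks = 126 days
2007-07-17 + 126 days = 2007-11-20

2007-11-20


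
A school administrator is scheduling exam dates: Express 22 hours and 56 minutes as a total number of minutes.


Hours: 22
Extra minutes: 56
Minutes per hour: 60
Hours to minutes: 22 x 60 = 1320
Total: 1320 + 56 = 1376

1376


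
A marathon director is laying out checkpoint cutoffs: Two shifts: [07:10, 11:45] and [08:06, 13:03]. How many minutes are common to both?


Interval A: [430, 705] minutes from midnight
Interval B: [486, 783] minutes from midnight
Overlap start = max(430, 486) = 486
Overlap end = min(705, 783) = 705
Overlap = 705 - 486 = 219 minutes

219


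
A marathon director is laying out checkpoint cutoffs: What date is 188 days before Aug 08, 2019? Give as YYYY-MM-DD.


Start: 2019-08-08
Subtracting 188 days
Days already passed in August: 8
After going back through August: 180 more days to subtract
July 2019: 31 days, 149 remaining
June 2019: 30 days, 119 remaining
May 2019: 31 days, 88 remaining
April 2019: 30 days, 58 remaining
Result: 2019-02-01

2019-02-01


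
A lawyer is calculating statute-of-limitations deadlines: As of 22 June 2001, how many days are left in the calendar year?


Start: June 22, 2001
End: December 31, 2001
Days left in June: 8
July: 31
August: 31
September: 30
October: 31
... plus remaining months
Sum of remaining months: 184
Total: 8 + 184 = 192

192


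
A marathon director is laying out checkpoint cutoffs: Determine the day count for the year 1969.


Year: 1969
Check leap year rules:
Divisible by 4? No
1969 is not a leap year
Days: 365

365


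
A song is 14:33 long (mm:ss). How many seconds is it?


Minutes: 14
Extra seconds: 33
Seconds per minute: 60
Minutes to seconds: 14 x 60 = 840
Total: 840 + 33 = 873

873


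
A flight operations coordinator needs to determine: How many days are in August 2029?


Month: August
Year: 2029
August is a 31-day month
Total: 31 days

31


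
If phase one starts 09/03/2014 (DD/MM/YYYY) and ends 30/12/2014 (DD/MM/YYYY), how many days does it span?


Start date: 2014-03-09
End date: 2014-12-30
Mar 2014: +23 days
Apr 2014: +30 days
May 2014: +31 days
... (7 more months)
Total: 296 days

296


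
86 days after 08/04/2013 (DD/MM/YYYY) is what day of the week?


Start: 2013-04-08 (Monday)
Step 1 - find target date: add 86 days
  2013-04-08 + 86 days = 2013-07-03
Step 2 - day of week:
  86 mod 7 = 2
  Monday + 2 days -> Wednesday
Result: Wednesday (2013-07-03)

Wednesday


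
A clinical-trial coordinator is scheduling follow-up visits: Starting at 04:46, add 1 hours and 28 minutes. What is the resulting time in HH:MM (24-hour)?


Start time: 04:46
Adding: 1 hours 28 minutes
Minutes: 46 + 28 = 74
Minute overflow: 74 >= 60, so carry 1 hour, minutes = 14
Hours: 4 + 1 + 1 = 6
Result: 06:14

06:14


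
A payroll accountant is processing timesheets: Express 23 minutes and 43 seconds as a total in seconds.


Minutes: 23
Seconds: 43
Convert minutes to seconds: 23 x 60 = 1380
Add remaining seconds: 1380 + 43 = 1423

1423


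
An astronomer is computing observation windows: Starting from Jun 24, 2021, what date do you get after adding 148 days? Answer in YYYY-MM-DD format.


Start: 2021-06-24
Adding 148 days
Days remaining in June: 6
After June: 142 days still to add
July 2021: 31 days, 111 remaining
August 2021: 31 days, 80 remaining
September 2021: 30 days, 50 remaining
October 2021: 31 days, 19 remaining
Result: 2021-11-19

2021-11-19


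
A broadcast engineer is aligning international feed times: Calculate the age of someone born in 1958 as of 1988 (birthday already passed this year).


Birth year: 1958
Current year: 1988
Age = current year - birth year
Age = 1988 - 1958 = 30

30


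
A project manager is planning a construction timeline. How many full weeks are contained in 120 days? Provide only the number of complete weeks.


Total days: 120
Days per week: 7
Division: 120 / 7 = 17 remainder 1
Complete weeks: 17
Remaining days: 1

17


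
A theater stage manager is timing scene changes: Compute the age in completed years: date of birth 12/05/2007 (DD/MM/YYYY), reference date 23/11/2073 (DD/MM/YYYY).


Birth: 2007-05-12
Reference: 2073-11-23
Year difference: 2073 - 2007 = 66
Has birthday (05-12) occurred by 11-23? Yes
Age in full years: 66

66


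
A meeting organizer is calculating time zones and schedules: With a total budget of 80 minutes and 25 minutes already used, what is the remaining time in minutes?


Total budget: 80 minutes
Time used: 25 minutes
Remaining: 80 - 25 = 55 minutes
Percent used: 31.2%
Percent remaining: 68.8%

55


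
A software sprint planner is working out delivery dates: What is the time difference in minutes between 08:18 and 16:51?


Start time: 08:18 = 498 minutes from midnight
End time: 16:51 = 1011 minutes from midnight
Difference: 1011 - 498 = 513 minutes
That is 8 hours and 33 minutes

513


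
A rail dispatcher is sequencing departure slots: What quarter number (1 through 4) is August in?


Month: August (month 8)
Q1: January-March (months 1-3)
Q2: April-June (months 4-6)
Q3: July-September (months 7-9)
Q4: October-December (months 10-12)
Month 8 falls in Q3

3


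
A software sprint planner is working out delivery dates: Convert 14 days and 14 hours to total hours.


Days: 14
Extra hours: 14
Hours per day: 24
Days to hours: 14 x 24 = 336
Total: 336 + 14 = 350

350


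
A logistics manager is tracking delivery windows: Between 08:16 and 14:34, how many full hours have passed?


Start: 08:16
End: 14:34
Hour difference: 14 - 8 = 6 hours
Minute difference: 34 - 16 = 18 minutes
Total minutes: 378
Complete hours: 378 / 60 = 6 (remainder 18)

6


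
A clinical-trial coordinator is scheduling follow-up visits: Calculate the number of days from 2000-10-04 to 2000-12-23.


Start date: 2000-10-04
End date: 2000-12-23
Oct 2000: +28 days
Nov 2000: +30 days
Dec 2000: +22 days
Total: 80 days

80


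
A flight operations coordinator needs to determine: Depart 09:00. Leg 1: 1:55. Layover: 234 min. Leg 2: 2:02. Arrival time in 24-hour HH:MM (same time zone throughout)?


Depart: 09:00
Leg 1: +115 min -> 10:55
Layover: +234 min -> 14:49
Leg 2: +122 min -> 16:51
Total travel: 471 minutes = 7h 51m
Arrival: 16:51

16:51


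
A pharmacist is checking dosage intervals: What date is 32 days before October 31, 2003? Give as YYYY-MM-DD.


Start: 2003-10-31
Subtracting 32 days
Days already passed in October: 31
After going back through October: 1 more days to subtract
September 2003 has 30 days, need 1
Result: 2003-09-29

2003-09-29


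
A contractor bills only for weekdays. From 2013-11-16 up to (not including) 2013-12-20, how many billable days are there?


Start: 2013-11-16 (Saturday)
End (exclusive): 2013-12-20 (Friday)
Total calendar days: 34
Full weeks: 34 // 7 = 4 -> 20 weekdays
Remaining 6 days starting on Saturday:
  Sat(-), Sun(-), Mon(w), Tue(w), Wed(w), Thu(w) -> 4 weekdays
Total business days: 20 + 4 = 24

24


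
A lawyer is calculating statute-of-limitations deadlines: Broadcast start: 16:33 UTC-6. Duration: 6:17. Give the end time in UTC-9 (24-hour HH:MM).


Start: 16:33 in UTC-6
Step 1 - add duration:
  minutes: 33 + 17 = 50
  hours: 16 + 6 + 0 = 22
  end in UTC-6: 22:50
Step 2 - convert UTC-6 -> UTC-9:
  offset difference: -9 - (-6) = -3 hours
  22 + (-3) = 19 -> mod 24 = 19
Result: 19:50 in UTC-9

19:50


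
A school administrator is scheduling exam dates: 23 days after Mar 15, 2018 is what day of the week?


Start: 2018-03-15 (Thursday)
Step 1 - find target date: add 23 days
  2018-03-15 + 23 days = 2018-04-07
Step 2 - day of week:
  23 mod 7 = 2
  Thursday + 2 days -> Saturday
Result: Saturday (2018-04-07)

Saturday


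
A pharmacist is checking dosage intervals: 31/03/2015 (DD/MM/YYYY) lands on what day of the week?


Date: 2015-03-31
January 1, 2015 is a Thursday
Day of year: 90
Offset from Jan 1: 89 days
89 mod 7 = 5
Result: Tuesday

Tuesday


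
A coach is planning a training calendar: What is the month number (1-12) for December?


Calendar month order:
11. November
12. December <--
December is month number 12

12


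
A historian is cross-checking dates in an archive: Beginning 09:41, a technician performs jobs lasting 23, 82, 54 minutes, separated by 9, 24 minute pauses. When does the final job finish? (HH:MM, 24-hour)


Start: 09:41 = 581 min from midnight
  after task 1 (23 min): 10:04
  after break (9 min): 10:13
  after task 2 (82 min): 11:35
  after break (24 min): 11:59
  after task 3 (54 min): 12:53
Total elapsed: 192 minutes
End time: 12:53

12:53


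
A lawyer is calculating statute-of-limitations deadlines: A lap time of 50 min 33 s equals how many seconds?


Minutes: 50
Seconds: 33
Convert minutes to seconds: 50 x 60 = 3000
Add remaining seconds: 3000 + 33 = 3033

3033


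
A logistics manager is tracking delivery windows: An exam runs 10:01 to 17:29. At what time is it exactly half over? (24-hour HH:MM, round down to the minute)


Start time: 10:01 = 601 minutes from midnight
End time: 17:29 = 1049 minutes from midnight
Sum: 601 + 1049 = 1650
Midpoint: 1650 / 2 = 825 minutes
Convert: 825 / 60 = 13 hours, 45 minutes
Result: 13:45

13:45


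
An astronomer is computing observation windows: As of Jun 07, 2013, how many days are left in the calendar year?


Start: June 07, 2013
End: December 31, 2013
Days left in June: 23
July: 31
August: 31
September: 30
October: 31
... plus remaining months
Sum of remaining months: 184
Total: 23 + 184 = 207

207


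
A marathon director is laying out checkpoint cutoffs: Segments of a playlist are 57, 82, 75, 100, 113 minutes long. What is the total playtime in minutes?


Durations: 57, 82, 75, 100, 113
Running sum: 57
+ 82 = 139
+ 75 = 214
+ 100 = 314
+ 113 = 427
Total duration: 427 minutes
That is 7 hours and 7 minutes

427


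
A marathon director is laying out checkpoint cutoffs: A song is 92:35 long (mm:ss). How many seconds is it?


Minutes: 92
Extra seconds: 35
Seconds per minute: 60
Minutes to seconds: 92 x 60 = 5520
Total: 5520 + 35 = 5555

5555


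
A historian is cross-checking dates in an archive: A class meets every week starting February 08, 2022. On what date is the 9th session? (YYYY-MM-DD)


First occurrence: 2022-02-08 (occurrence 1)
Each occurrence is 7 days after the previous.
Occurrence 9 is 8 weeks after the first.
8 weeks = 56 days
2022-02-08 + 56 days = 2022-04-05

2022-04-05


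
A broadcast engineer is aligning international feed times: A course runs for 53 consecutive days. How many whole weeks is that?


Total days: 53
Days per week: 7
Division: 53 / 7 = 7 remainder 4
Complete weeks: 7
Remaining days: 4

7


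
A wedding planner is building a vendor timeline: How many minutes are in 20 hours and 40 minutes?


Hours: 20
Minutes: 40
Convert hours to minutes: 20 x 60 = 1200
Add remaining minutes: 1200 + 40 = 1240

1240


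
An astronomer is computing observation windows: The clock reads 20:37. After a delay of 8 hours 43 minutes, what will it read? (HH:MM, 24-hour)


Start time: 20:37
Adding: 8 hours 43 minutes
Minutes: 37 + 43 = 80
Minute overflow: 80 >= 60, so carry 1 hour, minutes = 20
Hours: 20 + 8 + 1 = 29
Hour wraparound: 29 mod 24 = 5
Result: 05:20

05:20


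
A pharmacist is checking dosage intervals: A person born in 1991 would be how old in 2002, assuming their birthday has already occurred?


Birth year: 1991
Current year: 2002
Age = current year - birth year
Age = 2002 - 1991 = 11

11


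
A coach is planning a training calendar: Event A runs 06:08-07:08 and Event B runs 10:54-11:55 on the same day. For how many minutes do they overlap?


Interval A: [368, 428] minutes from midnight
Interval B: [654, 715] minutes from midnight
Overlap start = max(368, 654) = 654
Overlap end = min(428, 715) = 428
End <= start, so the intervals do not overlap: 0 minutes

0


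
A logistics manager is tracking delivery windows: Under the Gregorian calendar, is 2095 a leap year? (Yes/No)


Year: 2095
Divisible by 4? 2095 / 4 = 523.75 -> No
Not divisible by 4, so NOT a leap year

No


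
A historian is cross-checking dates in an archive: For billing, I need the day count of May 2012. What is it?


Month: May
Year: 2012
May is a 31-day month
Total: 31 days

31


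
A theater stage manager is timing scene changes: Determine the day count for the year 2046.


Year: 2046
Check leap year rules:
Divisible by 4? No
2046 is not a leap year
Days: 365

365


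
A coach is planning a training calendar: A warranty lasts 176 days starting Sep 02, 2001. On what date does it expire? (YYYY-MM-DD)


Start: 2001-09-02
Adding 176 days
Days remaining in September: 28
After September: 148 days still to add
October 2001: 31 days, 117 remaining
November 2001: 30 days, 87 remaining
December 2001: 31 days, 56 remaining
January 2002: 31 days, 25 remaining
Result: 2002-02-25

2002-02-25


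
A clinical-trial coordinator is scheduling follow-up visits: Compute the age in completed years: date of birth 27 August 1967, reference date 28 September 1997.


Birth: 1967-08-27
Reference: 1997-09-28
Year difference: 1997 - 1967 = 30
Has birthday (08-27) occurred by 09-28? Yes
Age in full years: 30

30


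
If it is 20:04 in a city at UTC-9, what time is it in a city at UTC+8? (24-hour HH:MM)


Local time: 20:04 at UTC-9 (offset -9h)
Target zone: UTC+8 (offset 8h)
Difference: 8 - (-9) = 17 hours
Calculation: 20 + (17) = 37
Wraparound: (37) mod 24 = 13
Result: 13:04

13:04


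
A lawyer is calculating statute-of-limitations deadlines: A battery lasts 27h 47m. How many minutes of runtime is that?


Hours: 27
Extra minutes: 47
Minutes per hour: 60
Hours to minutes: 27 x 60 = 1620
Total: 1620 + 47 = 1667

1667


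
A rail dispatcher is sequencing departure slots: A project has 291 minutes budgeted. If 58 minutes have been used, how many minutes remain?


Total budget: 291 minutes
Time used: 58 minutes
Remaining: 291 - 58 = 233 minutes
Percent used: 19.9%
Percent remaining: 80.1%

233


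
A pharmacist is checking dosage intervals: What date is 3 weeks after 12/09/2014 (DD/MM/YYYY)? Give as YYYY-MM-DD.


Start: 2014-09-12
Weeks to add: 3
Convert to days: 3 x 7 = 21 days
Add 21 days to 2014-09-12
Result: 2014-10-03

2014-10-03


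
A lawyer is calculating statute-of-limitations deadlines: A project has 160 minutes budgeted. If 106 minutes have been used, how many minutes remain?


Total budget: 160 minutes
Time used: 106 minutes
Remaining: 160 - 106 = 54 minutes
Percent used: 66.2%
Percent remaining: 33.8%

54


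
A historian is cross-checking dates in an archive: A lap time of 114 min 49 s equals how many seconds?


Minutes: 114
Seconds: 49
Convert minutes to seconds: 114 x 60 = 6840
Add remaining seconds: 6840 + 49 = 6889

6889


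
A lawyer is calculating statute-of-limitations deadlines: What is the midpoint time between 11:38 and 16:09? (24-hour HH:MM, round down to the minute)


Start time: 11:38 = 698 minutes from midnight
End time: 16:09 = 969 minutes from midnight
Sum: 698 + 969 = 1667
Midpoint: 1667 / 2 = 833 minutes
Convert: 833 / 60 = 13 hours, 53 minutes
Result: 13:53

13:53


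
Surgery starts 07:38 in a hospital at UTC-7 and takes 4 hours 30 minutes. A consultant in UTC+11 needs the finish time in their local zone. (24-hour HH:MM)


Start: 07:38 in UTC-7
Step 1 - add duration:
  minutes: 38 + 30 = 68 (carry 1h)
  hours: 7 + 4 + 1 = 12
  end in UTC-7: 12:08
Step 2 - convert UTC-7 -> UTC+11:
  offset difference: 11 - (-7) = 18 hours
  12 + (18) = 30 -> mod 24 = 6
Result: 06:08 in UTC+11

06:08


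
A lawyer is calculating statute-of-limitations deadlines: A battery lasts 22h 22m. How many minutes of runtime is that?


Hours: 22
Extra minutes: 22
Minutes per hour: 60
Hours to minutes: 22 x 60 = 1320
Total: 1320 + 22 = 1342

1342


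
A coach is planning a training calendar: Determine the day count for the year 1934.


Year: 1934
Check leap year rules:
Divisible by 4? No
1934 is not a leap year
Days: 365

365


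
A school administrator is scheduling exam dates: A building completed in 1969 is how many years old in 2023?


Birth year: 1969
Current year: 2023
Age = current year - birth year
Age = 2023 - 1969 = 54

54


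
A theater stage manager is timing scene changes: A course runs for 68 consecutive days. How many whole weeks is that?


Total days: 68
Days per week: 7
Division: 68 / 7 = 9 remainder 5
Complete weeks: 9
Remaining days: 5

9


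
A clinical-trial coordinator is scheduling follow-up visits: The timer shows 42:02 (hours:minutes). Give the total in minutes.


Hours: 42
Minutes: 2
Convert hours to minutes: 42 x 60 = 2520
Add remaining minutes: 2520 + 2 = 2522

2522


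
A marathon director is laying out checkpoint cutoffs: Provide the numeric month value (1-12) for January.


Calendar month order:
1. January <--
2. February
January is month number 1

1


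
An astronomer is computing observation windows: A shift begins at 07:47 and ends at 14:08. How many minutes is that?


Start time: 07:47 = 467 minutes from midnight
End time: 14:08 = 848 minutes from midnight
Difference: 848 - 467 = 381 minutes
That is 6 hours and 21 minutes

381


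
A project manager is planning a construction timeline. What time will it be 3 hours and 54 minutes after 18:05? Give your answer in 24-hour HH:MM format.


Start time: 18:05
Adding: 3 hours 54 minutes
Minutes: 5 + 54 = 59
Hours: 18 + 3 + 0 = 21
Result: 21:59

21:59


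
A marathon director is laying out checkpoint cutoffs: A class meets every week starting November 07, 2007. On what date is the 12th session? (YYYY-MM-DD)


First occurrence: 2007-11-07 (occurrence 1)
Each occurrence is 7 days after the previous.
Occurrence 12 is 11 weeks after the first.
11 weeks = 77 days
2007-11-07 + 77 days = 2008-01-23

2008-01-23


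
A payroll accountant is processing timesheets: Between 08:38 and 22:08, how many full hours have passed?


Start: 08:38
End: 22:08
Hour difference: 22 - 8 = 14 hours
Minute difference: 8 - 38 = -30 minutes
Total minutes: 810
Complete hours: 810 / 60 = 13 (remainder 30)

13


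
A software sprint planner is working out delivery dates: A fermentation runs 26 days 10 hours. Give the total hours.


Days: 26
Extra hours: 10
Hours per day: 24
Days to hours: 26 x 24 = 624
Total: 624 + 10 = 634

634


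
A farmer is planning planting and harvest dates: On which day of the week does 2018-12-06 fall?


Date: 2018-12-06
January 1, 2018 is a Monday
Day of year: 340
Offset from Jan 1: 339 days
339 mod 7 = 3
Result: Thursday

Thursday


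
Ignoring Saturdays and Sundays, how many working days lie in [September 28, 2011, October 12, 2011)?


Start: 2011-09-28 (Wednesday)
End (exclusive): 2011-10-12 (Wednesday)
Total calendar days: 14
Full weeks: 14 // 7 = 2 -> 10 weekdays
Remaining 0 days starting on Wednesday:
Total business days: 10 + 0 = 10

10


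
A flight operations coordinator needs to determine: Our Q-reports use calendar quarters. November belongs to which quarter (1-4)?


Month: November (month 11)
Q1: January-March (months 1-3)
Q2: April-June (months 4-6)
Q3: July-September (months 7-9)
Q4: October-December (months 10-12)
Month 11 falls in Q4

4


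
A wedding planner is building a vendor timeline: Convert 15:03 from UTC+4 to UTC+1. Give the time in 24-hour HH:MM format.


Local time: 15:03 at UTC+4 (offset 4h)
Target zone: UTC+1 (offset 1h)
Difference: 1 - (4) = -3 hours
Calculation: 15 + (-3) = 12
Result: 12:03

12:03


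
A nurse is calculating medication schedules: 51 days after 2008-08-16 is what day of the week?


Start: 2008-08-16 (Saturday)
Step 1 - find target date: add 51 days
  2008-08-16 + 51 days = 2008-10-06
Step 2 - day of week:
  51 mod 7 = 2
  Saturday + 2 days -> Monday
Result: Monday (2008-10-06)

Monday


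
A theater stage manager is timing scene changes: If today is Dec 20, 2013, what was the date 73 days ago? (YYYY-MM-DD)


Start: 2013-12-20
Subtracting 73 days
Days already passed in December: 20
After going back through December: 53 more days to subtract
November 2013: 30 days, 23 remaining
October 2013 has 31 days, need 23
Result: 2013-10-08

2013-10-08


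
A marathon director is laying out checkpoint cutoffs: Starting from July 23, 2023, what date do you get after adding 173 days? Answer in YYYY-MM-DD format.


Start: 2023-07-23
Adding 173 days
Days remaining in July: 8
After July: 165 days still to add
August 2023: 31 days, 134 remaining
September 2023: 30 days, 104 remaining
October 2023: 31 days, 73 remaining
November 2023: 30 days, 43 remaining
Result: 2024-01-12

2024-01-12


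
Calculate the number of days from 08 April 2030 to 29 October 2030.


Start date: 2030-04-08
End date: 2030-10-29
Apr 2030: +23 days
May 2030: +31 days
Jun 2030: +30 days
... (4 more months)
Total: 204 days

204


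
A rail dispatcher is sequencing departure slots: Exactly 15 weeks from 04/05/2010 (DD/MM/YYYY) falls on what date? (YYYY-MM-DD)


Start: 2010-05-04
Weeks to add: 15
Convert to days: 15 x 7 = 105 days
Add 105 days to 2010-05-04
Result: 2010-08-17

2010-08-17


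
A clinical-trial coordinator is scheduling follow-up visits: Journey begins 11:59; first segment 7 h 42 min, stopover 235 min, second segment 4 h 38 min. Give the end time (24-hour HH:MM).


Depart: 11:59
Leg 1: +462 min -> 19:41
Layover: +235 min -> 23:36
Leg 2: +278 min -> 04:14
Total travel: 975 minutes = 16h 15m
Arrival: 04:14

04:14


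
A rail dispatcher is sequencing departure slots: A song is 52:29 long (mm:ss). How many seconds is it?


Minutes: 52
Extra seconds: 29
Seconds per minute: 60
Minutes to seconds: 52 x 60 = 3120
Total: 3120 + 29 = 3149

3149


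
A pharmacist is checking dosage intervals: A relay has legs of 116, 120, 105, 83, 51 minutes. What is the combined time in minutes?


Durations: 116, 120, 105, 83, 51
Running sum: 116
+ 120 = 236
+ 105 = 341
+ 83 = 424
+ 51 = 475
Total duration: 475 minutes
That is 7 hours and 55 minutes

475


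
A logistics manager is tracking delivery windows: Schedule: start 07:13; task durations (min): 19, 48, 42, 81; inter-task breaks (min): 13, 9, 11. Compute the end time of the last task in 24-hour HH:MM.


Start: 07:13 = 433 min from midnight
  after task 1 (19 min): 07:32
  after break (13 min): 07:45
  after task 2 (48 min): 08:33
  after break (9 min): 08:42
  after task 3 (42 min): 09:24
  after break (11 min): 09:35
  after task 4 (81 min): 10:56
Total elapsed: 223 minutes
End time: 10:56

10:56


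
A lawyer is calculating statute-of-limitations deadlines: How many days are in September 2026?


Month: September
Year: 2026
September is a 30-day month
Total: 30 days

30


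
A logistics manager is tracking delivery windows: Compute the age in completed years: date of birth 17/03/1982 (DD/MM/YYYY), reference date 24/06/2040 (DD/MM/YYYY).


Birth: 1982-03-17
Reference: 2040-06-24
Year difference: 2040 - 1982 = 58
Has birthday (03-17) occurred by 06-24? Yes
Age in full years: 58

58


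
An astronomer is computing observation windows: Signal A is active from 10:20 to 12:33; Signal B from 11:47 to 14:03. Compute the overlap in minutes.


Interval A: [620, 753] minutes from midnight
Interval B: [707, 843] minutes from midnight
Overlap start = max(620, 707) = 707
Overlap end = min(753, 843) = 753
Overlap = 753 - 707 = 46 minutes

46


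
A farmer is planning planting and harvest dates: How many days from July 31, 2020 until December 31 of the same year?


Start: July 31, 2020
End: December 31, 2020
Days left in July: 0
August: 31
September: 30
October: 31
November: 30
... plus remaining months
Sum of remaining months: 153
Total: 0 + 153 = 153

153


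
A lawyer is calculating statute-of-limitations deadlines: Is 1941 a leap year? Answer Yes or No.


Year: 1941
Divisible by 4? 1941 / 4 = 485.25 -> No
Not divisible by 4, so NOT a leap year

No


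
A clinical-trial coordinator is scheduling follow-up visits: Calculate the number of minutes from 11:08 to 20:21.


Start time: 11:08 = 668 minutes from midnight
End time: 20:21 = 1221 minutes from midnight
Difference: 1221 - 668 = 553 minutes
That is 9 hours and 13 minutes

553
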